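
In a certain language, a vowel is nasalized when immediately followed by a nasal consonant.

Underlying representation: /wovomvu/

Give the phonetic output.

[wovõmvu]

/o/ before nasal /m/ → [õ]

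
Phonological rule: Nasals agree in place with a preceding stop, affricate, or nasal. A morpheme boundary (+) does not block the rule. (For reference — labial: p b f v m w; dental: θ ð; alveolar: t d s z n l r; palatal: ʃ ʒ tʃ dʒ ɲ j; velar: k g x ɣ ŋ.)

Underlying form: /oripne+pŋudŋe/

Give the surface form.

/n/ after /p/ (labial) → [m]
/ŋ/ after /p/ (labial) → [m]
/ŋ/ after /d/ (alveolar) → [n]

[oripme+pmudne]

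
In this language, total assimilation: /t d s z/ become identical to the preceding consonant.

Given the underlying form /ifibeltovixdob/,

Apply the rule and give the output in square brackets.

/t/ after /l/ → [l] (total assimilation)
/d/ after /x/ → [x] (total assimilation)

[ifibellovixxob]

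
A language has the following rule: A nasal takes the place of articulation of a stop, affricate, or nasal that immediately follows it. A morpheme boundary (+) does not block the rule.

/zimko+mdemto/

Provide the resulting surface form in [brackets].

[ziŋko+ndento]

/m/ before /k/ (velar) → [ŋ]
/m/ before /d/ (alveolar) → [n]
/m/ before /t/ (alveolar) → [n]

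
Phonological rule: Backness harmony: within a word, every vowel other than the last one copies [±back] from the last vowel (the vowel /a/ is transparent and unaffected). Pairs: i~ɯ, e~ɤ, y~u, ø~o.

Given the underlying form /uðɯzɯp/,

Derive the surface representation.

no segment meets the rule's conditions; no change.

[uðɯzɯp]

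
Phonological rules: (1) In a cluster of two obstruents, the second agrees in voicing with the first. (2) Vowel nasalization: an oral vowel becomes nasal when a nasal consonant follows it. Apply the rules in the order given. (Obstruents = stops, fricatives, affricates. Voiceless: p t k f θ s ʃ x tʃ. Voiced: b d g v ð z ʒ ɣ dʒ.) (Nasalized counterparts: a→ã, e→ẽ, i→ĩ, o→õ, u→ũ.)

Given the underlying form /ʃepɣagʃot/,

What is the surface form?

Rule 1: /ɣ/ after /p/ (voiceless) → [x]
Rule 1: /ʃ/ after /g/ (voiced) → [ʒ]
After rule 1: ʃepxagʒot
Rule 2: no segment meets the rule's conditions; no change.

[ʃepxagʒot]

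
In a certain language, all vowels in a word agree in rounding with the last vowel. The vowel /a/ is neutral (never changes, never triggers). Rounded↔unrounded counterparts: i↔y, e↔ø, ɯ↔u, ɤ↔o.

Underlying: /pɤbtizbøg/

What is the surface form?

/ɤ/ harmonizes with /ø/ ([+round]) → [o]
/i/ harmonizes with /ø/ ([+round]) → [y]

[pobtyzbøg]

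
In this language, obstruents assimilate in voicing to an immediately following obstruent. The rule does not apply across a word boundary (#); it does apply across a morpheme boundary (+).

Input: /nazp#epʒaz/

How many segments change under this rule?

2

/z/ before /p/ (voiceless) → [s]
/p/ before /ʒ/ (voiced) → [b]
2 segments change.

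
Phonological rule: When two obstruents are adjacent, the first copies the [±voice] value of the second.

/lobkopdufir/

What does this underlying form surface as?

[lopkobdufir]

/b/ before /k/ (voiceless) → [p]
/p/ before /d/ (voiced) → [b]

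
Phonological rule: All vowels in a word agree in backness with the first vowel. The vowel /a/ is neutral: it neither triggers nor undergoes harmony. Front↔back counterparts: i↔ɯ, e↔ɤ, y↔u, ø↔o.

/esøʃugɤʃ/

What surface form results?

[esøʃygeʃ]

/u/ harmonizes with /e/ ([-back]) → [y]
/ɤ/ harmonizes with /e/ ([-back]) → [e]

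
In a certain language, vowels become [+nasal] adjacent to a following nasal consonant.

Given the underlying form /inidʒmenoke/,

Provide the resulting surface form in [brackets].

[ĩnidʒmẽnoke]

/i/ before nasal /n/ → [ĩ]
/e/ before nasal /n/ → [ẽ]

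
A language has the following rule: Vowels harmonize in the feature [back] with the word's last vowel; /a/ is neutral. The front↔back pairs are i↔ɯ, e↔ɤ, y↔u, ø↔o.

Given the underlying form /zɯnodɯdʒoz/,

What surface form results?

no segment meets the rule's conditions; no change.

[zɯnodɯdʒoz]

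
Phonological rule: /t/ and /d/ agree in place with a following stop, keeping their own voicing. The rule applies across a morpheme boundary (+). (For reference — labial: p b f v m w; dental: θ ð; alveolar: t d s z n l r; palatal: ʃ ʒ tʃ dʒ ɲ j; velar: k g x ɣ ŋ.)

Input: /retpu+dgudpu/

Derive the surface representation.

/t/ before /p/ (labial) → [p]
/d/ before /g/ (velar) → [g]
/d/ before /p/ (labial) → [b]

[reppu+ggubpu]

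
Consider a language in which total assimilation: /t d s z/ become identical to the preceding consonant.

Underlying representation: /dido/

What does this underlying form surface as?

no segment meets the rule's conditions; no change.

[dido]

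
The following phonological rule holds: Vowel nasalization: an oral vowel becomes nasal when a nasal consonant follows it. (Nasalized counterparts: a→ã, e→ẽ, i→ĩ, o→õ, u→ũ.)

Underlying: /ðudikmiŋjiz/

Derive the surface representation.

[ðudikmĩŋjiz]

/i/ before nasal /ŋ/ → [ĩ]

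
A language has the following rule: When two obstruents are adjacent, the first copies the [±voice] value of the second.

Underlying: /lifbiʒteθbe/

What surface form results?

/f/ before /b/ (voiced) → [v]
/ʒ/ before /t/ (voiceless) → [ʃ]
/θ/ before /b/ (voiced) → [ð]

[livbiʃteðbe]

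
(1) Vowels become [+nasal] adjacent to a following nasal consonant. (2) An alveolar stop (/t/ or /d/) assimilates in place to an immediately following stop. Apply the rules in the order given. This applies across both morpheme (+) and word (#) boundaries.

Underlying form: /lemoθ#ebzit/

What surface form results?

[lẽmoθ#ebzit]

Rule 1: /e/ before nasal /m/ → [ẽ]
After rule 1: lẽmoθ#ebzit
Rule 2: no segment meets the rule's conditions; no change.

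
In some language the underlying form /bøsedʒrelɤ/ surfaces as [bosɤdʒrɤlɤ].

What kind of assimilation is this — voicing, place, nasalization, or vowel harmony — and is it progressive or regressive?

vowel harmony, regressive

/ø/→[o] /e/→[ɤ] /e/→[ɤ].
Vowels agree with the last vowel, so the harmony is regressive.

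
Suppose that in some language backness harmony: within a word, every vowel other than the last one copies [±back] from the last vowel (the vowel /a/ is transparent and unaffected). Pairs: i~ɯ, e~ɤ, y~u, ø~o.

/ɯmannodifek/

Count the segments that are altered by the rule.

/ɯ/ harmonizes with /e/ ([-back]) → [i]
/o/ harmonizes with /e/ ([-back]) → [ø]
2 segments change.

2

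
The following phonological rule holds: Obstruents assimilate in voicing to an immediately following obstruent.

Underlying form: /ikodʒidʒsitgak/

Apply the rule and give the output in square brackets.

/dʒ/ before /s/ (voiceless) → [tʃ]
/t/ before /g/ (voiced) → [d]

[ikodʒitʃsidgak]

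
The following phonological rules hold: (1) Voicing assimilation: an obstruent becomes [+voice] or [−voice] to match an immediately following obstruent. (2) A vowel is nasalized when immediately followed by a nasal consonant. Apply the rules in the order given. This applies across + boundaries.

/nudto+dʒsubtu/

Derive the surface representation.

[nutto+tʃsuptu]

Rule 1: /d/ before /t/ (voiceless) → [t]
Rule 1: /dʒ/ before /s/ (voiceless) → [tʃ]
Rule 1: /b/ before /t/ (voiceless) → [p]
After rule 1: nutto+tʃsuptu
Rule 2: no segment meets the rule's conditions; no change.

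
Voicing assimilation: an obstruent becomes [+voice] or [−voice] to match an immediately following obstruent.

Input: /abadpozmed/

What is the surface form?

[abatpozmed]

/d/ before /p/ (voiceless) → [t]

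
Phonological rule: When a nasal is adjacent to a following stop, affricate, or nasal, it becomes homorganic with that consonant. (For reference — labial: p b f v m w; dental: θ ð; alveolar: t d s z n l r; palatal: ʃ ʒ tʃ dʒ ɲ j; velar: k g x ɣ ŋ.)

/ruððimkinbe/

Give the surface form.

[ruððiŋkimbe]

/m/ before /k/ (velar) → [ŋ]
/n/ before /b/ (labial) → [m]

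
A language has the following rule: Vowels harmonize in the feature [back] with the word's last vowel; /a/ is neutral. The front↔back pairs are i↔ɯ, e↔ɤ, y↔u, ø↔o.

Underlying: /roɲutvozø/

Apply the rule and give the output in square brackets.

/o/ harmonizes with /ø/ ([-back]) → [ø]
/u/ harmonizes with /ø/ ([-back]) → [y]
/o/ harmonizes with /ø/ ([-back]) → [ø]

[røɲytvøzø]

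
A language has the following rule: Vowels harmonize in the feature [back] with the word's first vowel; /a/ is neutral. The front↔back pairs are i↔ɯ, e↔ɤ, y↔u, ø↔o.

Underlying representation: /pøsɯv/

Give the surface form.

[pøsiv]

/ɯ/ harmonizes with /ø/ ([-back]) → [i]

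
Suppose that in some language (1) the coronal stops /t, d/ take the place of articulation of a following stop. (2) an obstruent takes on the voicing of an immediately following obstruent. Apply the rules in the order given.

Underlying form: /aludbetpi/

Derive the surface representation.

[alubbeppi]

Rule 1: /d/ before /b/ (labial) → [b]
Rule 1: /t/ before /p/ (labial) → [p]
After rule 1: alubbeppi
Rule 2: no segment meets the rule's conditions; no change.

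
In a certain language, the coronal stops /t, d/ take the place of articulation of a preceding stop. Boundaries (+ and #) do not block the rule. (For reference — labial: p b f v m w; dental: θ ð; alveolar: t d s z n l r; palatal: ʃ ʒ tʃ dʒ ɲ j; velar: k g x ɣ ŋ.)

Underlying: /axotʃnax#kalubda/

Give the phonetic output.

/d/ after /b/ (labial) → [b]

[axotʃnax#kalubba]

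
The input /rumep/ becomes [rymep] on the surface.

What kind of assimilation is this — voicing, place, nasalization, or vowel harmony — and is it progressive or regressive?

/u/→[y].
Vowels agree with the last vowel, so the harmony is regressive.

vowel harmony, regressive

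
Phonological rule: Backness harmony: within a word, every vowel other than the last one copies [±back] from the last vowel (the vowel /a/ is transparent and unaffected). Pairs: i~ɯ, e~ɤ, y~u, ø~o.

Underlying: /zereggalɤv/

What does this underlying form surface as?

/e/ harmonizes with /ɤ/ ([+back]) → [ɤ]
/e/ harmonizes with /ɤ/ ([+back]) → [ɤ]

[zɤrɤggalɤv]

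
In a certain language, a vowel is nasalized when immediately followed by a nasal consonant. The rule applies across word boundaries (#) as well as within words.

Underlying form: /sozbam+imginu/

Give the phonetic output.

/a/ before nasal /m/ → [ã]
/i/ before nasal /m/ → [ĩ]
/i/ before nasal /n/ → [ĩ]

[sozbãm+ĩmgĩnu]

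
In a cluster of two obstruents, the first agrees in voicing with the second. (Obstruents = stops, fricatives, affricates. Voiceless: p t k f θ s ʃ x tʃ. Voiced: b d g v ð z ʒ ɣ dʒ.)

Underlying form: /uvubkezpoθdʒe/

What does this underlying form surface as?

/b/ before /k/ (voiceless) → [p]
/z/ before /p/ (voiceless) → [s]
/θ/ before /dʒ/ (voiced) → [ð]

[uvupkespoðdʒe]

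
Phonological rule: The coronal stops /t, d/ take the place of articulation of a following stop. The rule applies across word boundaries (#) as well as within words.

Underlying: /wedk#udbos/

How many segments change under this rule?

/d/ before /k/ (velar) → [g]
/d/ before /b/ (labial) → [b]
2 segments change.

2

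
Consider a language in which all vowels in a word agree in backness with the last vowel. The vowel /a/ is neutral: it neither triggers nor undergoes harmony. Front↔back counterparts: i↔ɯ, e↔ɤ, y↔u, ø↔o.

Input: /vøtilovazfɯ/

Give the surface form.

[votɯlovazfɯ]

/ø/ harmonizes with /ɯ/ ([+back]) → [o]
/i/ harmonizes with /ɯ/ ([+back]) → [ɯ]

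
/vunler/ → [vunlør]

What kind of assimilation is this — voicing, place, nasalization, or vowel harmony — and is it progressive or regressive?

vowel harmony, progressive

/e/→[ø].
Vowels agree with the first vowel, so the harmony is progressive.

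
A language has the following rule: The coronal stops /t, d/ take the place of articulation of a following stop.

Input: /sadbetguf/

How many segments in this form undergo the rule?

2

/d/ before /b/ (labial) → [b]
/t/ before /g/ (velar) → [k]
2 segments change.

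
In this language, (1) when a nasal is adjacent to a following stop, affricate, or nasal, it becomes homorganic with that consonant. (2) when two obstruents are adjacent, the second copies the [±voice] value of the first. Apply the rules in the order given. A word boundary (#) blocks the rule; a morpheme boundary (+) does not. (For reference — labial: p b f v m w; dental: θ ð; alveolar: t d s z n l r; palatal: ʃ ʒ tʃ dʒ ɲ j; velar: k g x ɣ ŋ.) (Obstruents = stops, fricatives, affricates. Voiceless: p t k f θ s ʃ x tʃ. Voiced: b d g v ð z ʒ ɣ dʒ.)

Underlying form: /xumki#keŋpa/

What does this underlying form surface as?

Rule 1: /m/ before /k/ (velar) → [ŋ]
Rule 1: /ŋ/ before /p/ (labial) → [m]
After rule 1: xuŋki#kempa
Rule 2: no segment meets the rule's conditions; no change.

[xuŋki#kempa]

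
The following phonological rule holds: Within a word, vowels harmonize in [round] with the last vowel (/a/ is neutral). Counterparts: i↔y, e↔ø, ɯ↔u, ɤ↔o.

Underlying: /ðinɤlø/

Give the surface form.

[ðynolø]

/i/ harmonizes with /ø/ ([+round]) → [y]
/ɤ/ harmonizes with /ø/ ([+round]) → [o]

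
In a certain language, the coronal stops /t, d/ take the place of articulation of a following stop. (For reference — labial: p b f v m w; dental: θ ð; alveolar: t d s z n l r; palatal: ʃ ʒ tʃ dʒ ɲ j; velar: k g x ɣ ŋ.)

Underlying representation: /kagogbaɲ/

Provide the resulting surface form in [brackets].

no segment meets the rule's conditions; no change.

[kagogbaɲ]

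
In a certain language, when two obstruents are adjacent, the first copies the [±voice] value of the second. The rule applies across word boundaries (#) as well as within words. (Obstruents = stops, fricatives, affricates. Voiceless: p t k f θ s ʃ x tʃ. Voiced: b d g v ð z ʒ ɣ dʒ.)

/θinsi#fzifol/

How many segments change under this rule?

/f/ before /z/ (voiced) → [v]
1 segment changes.

1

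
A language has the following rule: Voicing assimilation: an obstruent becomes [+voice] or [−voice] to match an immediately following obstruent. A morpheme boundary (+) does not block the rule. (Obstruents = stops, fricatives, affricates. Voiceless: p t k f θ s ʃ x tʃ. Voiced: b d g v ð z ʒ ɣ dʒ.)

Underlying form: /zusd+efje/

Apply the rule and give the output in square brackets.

/s/ before /d/ (voiced) → [z]

[zuzd+efje]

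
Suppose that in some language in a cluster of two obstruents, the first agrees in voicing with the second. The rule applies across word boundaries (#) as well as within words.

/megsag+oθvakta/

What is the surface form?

/g/ before /s/ (voiceless) → [k]
/θ/ before /v/ (voiced) → [ð]

[meksag+oðvakta]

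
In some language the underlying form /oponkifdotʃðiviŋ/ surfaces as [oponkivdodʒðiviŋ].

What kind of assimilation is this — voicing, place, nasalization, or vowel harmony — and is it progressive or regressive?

voicing assimilation, regressive

/f/→[v] /tʃ/→[dʒ].
Each target copies a feature from the following segment, so the direction is regressive.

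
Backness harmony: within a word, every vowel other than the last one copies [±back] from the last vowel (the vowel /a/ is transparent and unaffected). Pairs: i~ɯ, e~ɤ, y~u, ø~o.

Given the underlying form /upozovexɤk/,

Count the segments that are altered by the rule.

1

/e/ harmonizes with /ɤ/ ([+back]) → [ɤ]
1 segment changes.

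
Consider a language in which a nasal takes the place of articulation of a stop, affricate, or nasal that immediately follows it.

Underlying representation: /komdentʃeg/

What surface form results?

[kondeɲtʃeg]

/m/ before /d/ (alveolar) → [n]
/n/ before /tʃ/ (palatal) → [ɲ]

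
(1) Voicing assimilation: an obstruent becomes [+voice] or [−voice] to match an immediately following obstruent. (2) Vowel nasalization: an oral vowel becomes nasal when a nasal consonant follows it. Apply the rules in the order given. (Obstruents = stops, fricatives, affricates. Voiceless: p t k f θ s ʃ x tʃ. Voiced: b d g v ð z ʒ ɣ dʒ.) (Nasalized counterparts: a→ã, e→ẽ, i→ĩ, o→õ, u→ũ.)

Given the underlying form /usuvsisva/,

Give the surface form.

Rule 1: /v/ before /s/ (voiceless) → [f]
Rule 1: /s/ before /v/ (voiced) → [z]
After rule 1: usufsizva
Rule 2: no segment meets the rule's conditions; no change.

[usufsizva]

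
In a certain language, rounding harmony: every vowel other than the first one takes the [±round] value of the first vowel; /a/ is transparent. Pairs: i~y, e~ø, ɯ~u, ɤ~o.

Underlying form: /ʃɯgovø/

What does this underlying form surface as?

/o/ harmonizes with /ɯ/ ([-round]) → [ɤ]
/ø/ harmonizes with /ɯ/ ([-round]) → [e]

[ʃɯgɤve]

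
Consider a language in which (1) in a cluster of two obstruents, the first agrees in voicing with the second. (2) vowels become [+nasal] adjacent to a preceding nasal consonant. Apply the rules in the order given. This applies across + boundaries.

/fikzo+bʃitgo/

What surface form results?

[figzo+pʃidgo]

Rule 1: /k/ before /z/ (voiced) → [g]
Rule 1: /b/ before /ʃ/ (voiceless) → [p]
Rule 1: /t/ before /g/ (voiced) → [d]
After rule 1: figzo+pʃidgo
Rule 2: no segment meets the rule's conditions; no change.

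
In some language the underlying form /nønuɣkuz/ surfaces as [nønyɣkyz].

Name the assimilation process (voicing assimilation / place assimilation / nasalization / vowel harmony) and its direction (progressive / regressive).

/u/→[y] /u/→[y].
Vowels agree with the first vowel, so the harmony is progressive.

vowel harmony, progressive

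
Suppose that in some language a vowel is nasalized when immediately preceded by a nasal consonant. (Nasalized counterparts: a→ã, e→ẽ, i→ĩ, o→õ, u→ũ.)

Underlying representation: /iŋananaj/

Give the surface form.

/a/ after nasal /ŋ/ → [ã]
/a/ after nasal /n/ → [ã]
/a/ after nasal /n/ → [ã]

[iŋãnãnãj]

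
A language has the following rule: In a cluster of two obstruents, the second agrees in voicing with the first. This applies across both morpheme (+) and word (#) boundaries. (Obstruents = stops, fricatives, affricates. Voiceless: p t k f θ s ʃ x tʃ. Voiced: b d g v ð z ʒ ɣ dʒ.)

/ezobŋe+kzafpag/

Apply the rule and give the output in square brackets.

[ezobŋe+ksafpag]

/z/ after /k/ (voiceless) → [s]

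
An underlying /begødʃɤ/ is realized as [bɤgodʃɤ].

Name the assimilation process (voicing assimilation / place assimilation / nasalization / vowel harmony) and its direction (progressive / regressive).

/e/→[ɤ] /ø/→[o].
Vowels agree with the last vowel, so the harmony is regressive.

vowel harmony, regressive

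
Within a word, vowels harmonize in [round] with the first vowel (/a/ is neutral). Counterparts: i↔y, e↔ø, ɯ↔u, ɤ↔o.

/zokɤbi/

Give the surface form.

[zokoby]

/ɤ/ harmonizes with /o/ ([+round]) → [o]
/i/ harmonizes with /o/ ([+round]) → [y]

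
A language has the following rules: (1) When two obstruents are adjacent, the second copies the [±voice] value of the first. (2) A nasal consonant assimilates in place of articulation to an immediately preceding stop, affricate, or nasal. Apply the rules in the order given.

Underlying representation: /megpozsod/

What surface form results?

Rule 1: /p/ after /g/ (voiced) → [b]
Rule 1: /s/ after /z/ (voiced) → [z]
After rule 1: megbozzod
Rule 2: no segment meets the rule's conditions; no change.

[megbozzod]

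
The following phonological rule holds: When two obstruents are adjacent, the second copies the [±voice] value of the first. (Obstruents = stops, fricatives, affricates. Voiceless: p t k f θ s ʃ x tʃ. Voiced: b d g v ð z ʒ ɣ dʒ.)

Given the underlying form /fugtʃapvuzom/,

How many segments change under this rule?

2

/tʃ/ after /g/ (voiced) → [dʒ]
/v/ after /p/ (voiceless) → [f]
2 segments change.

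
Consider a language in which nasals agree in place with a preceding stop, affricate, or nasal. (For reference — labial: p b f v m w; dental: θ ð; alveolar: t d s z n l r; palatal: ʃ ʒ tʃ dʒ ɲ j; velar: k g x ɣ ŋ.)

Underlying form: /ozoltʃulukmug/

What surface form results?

/m/ after /k/ (velar) → [ŋ]

[ozoltʃulukŋug]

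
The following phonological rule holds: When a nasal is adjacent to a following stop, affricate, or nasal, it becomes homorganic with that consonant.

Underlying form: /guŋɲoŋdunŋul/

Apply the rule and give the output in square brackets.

/ŋ/ before /ɲ/ (palatal) → [ɲ]
/ŋ/ before /d/ (alveolar) → [n]
/n/ before /ŋ/ (velar) → [ŋ]

[guɲɲonduŋŋul]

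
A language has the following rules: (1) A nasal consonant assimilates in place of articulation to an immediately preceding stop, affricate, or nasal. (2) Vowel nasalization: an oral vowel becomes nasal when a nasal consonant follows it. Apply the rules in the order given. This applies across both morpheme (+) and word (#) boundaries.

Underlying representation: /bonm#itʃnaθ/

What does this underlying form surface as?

[bõnn#itʃɲaθ]

Rule 1: /m/ after /n/ (alveolar) → [n]
Rule 1: /n/ after /tʃ/ (palatal) → [ɲ]
After rule 1: bonn#itʃɲaθ
Rule 2: /o/ before nasal /n/ → [õ]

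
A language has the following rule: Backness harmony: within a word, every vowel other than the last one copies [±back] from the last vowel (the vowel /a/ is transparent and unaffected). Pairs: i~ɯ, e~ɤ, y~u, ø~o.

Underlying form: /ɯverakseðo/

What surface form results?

/e/ harmonizes with /o/ ([+back]) → [ɤ]
/e/ harmonizes with /o/ ([+back]) → [ɤ]

[ɯvɤraksɤðo]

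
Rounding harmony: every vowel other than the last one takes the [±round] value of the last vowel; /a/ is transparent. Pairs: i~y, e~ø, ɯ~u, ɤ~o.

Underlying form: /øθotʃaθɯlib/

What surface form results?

[eθɤtʃaθɯlib]

/ø/ harmonizes with /i/ ([-round]) → [e]
/o/ harmonizes with /i/ ([-round]) → [ɤ]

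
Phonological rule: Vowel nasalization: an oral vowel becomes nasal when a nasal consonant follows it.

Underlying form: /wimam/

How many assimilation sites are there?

2

/i/ before nasal /m/ → [ĩ]
/a/ before nasal /m/ → [ã]
2 segments change.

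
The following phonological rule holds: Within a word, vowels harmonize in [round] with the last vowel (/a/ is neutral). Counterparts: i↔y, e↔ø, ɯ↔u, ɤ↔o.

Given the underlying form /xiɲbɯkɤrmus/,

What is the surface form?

[xyɲbukormus]

/i/ harmonizes with /u/ ([+round]) → [y]
/ɯ/ harmonizes with /u/ ([+round]) → [u]
/ɤ/ harmonizes with /u/ ([+round]) → [o]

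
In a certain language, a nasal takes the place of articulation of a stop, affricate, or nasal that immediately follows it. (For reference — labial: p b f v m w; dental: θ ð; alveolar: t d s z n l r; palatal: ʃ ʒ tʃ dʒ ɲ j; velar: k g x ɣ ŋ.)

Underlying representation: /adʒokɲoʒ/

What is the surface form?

no segment meets the rule's conditions; no change.

[adʒokɲoʒ]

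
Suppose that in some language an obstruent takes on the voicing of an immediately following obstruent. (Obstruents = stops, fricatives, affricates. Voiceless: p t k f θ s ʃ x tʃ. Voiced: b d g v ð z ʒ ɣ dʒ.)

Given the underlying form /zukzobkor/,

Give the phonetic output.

[zugzopkor]

/k/ before /z/ (voiced) → [g]
/b/ before /k/ (voiceless) → [p]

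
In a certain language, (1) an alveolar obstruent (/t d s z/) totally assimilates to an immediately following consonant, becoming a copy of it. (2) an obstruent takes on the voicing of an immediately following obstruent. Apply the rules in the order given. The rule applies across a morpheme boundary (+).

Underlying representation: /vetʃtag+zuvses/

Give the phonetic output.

Rule 1: no segment meets the rule's conditions; no change.
After rule 1: vetʃtag+zuvses
Rule 2: /v/ before /s/ (voiceless) → [f]

[vetʃtag+zufses]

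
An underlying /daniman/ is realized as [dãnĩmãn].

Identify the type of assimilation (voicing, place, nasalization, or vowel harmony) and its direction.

/a/→[ã] /i/→[ĩ] /a/→[ã].
Each target copies a feature from the following segment, so the direction is regressive.

nasalization, regressive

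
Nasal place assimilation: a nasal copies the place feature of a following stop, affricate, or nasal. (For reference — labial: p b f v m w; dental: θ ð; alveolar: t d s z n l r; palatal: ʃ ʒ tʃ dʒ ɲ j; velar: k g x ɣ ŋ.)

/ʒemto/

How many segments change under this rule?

/m/ before /t/ (alveolar) → [n]
1 segment changes.

1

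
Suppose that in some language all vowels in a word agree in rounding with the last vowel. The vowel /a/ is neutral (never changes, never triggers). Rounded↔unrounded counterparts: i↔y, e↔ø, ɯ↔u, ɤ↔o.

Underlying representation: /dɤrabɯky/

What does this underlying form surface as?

[dorabuky]

/ɤ/ harmonizes with /y/ ([+round]) → [o]
/ɯ/ harmonizes with /y/ ([+round]) → [u]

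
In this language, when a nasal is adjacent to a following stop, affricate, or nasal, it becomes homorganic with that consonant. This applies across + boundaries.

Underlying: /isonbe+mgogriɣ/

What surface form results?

/n/ before /b/ (labial) → [m]
/m/ before /g/ (velar) → [ŋ]

[isombe+ŋgogriɣ]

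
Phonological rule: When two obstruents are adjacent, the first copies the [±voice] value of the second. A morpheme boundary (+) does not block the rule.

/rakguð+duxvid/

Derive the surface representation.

[ragguð+duɣvid]

/k/ before /g/ (voiced) → [g]
/x/ before /v/ (voiced) → [ɣ]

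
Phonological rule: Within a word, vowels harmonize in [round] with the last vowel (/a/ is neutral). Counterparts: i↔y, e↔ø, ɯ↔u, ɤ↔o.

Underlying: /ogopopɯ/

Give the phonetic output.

[ɤgɤpɤpɯ]

/o/ harmonizes with /ɯ/ ([-round]) → [ɤ]
/o/ harmonizes with /ɯ/ ([-round]) → [ɤ]
/o/ harmonizes with /ɯ/ ([-round]) → [ɤ]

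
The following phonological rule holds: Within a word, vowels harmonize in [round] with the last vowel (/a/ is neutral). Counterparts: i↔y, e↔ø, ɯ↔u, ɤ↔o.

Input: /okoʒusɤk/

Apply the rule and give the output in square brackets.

[ɤkɤʒɯsɤk]

/o/ harmonizes with /ɤ/ ([-round]) → [ɤ]
/o/ harmonizes with /ɤ/ ([-round]) → [ɤ]
/u/ harmonizes with /ɤ/ ([-round]) → [ɯ]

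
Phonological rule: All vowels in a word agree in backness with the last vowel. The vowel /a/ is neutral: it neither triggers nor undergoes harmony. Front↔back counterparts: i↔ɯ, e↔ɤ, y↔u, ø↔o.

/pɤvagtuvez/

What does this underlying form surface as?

/ɤ/ harmonizes with /e/ ([-back]) → [e]
/u/ harmonizes with /e/ ([-back]) → [y]

[pevagtyvez]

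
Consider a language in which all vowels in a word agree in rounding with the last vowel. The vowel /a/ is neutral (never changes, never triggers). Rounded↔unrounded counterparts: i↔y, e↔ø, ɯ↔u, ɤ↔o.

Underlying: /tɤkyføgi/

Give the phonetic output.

[tɤkifegi]

/y/ harmonizes with /i/ ([-round]) → [i]
/ø/ harmonizes with /i/ ([-round]) → [e]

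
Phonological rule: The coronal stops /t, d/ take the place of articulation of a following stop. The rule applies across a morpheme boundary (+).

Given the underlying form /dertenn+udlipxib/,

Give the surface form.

[dertenn+udlipxib]

no segment meets the rule's conditions; no change.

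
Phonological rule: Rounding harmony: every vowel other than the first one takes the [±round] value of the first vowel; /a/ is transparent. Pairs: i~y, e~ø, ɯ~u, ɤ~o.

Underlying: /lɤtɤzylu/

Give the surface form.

/y/ harmonizes with /ɤ/ ([-round]) → [i]
/u/ harmonizes with /ɤ/ ([-round]) → [ɯ]

[lɤtɤzilɯ]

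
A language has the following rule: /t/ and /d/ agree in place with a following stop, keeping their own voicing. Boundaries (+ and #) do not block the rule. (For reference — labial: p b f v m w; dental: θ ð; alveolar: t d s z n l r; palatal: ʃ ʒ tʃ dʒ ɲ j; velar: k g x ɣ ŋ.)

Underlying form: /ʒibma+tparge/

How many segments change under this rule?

1

/t/ before /p/ (labial) → [p]
1 segment changes.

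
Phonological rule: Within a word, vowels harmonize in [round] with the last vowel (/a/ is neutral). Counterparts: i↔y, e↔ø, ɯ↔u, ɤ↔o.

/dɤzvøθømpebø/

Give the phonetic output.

[dozvøθømpøbø]

/ɤ/ harmonizes with /ø/ ([+round]) → [o]
/e/ harmonizes with /ø/ ([+round]) → [ø]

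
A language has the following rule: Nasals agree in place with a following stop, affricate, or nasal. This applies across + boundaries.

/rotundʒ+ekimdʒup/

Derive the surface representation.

[rotuɲdʒ+ekiɲdʒup]

/n/ before /dʒ/ (palatal) → [ɲ]
/m/ before /dʒ/ (palatal) → [ɲ]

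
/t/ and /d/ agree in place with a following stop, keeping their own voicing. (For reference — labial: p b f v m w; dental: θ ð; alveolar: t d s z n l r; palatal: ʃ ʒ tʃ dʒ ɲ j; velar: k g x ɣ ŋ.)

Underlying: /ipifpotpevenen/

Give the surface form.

[ipifpoppevenen]

/t/ before /p/ (labial) → [p]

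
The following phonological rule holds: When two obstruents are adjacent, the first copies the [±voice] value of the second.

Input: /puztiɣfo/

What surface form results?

[pustixfo]

/z/ before /t/ (voiceless) → [s]
/ɣ/ before /f/ (voiceless) → [x]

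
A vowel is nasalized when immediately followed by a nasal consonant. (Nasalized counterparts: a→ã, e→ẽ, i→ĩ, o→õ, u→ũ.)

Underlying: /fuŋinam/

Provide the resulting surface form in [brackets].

/u/ before nasal /ŋ/ → [ũ]
/i/ before nasal /n/ → [ĩ]
/a/ before nasal /m/ → [ã]

[fũŋĩnãm]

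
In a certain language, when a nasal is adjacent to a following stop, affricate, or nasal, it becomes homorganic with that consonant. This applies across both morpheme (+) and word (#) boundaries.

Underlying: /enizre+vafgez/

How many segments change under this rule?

No segment meets the rule's conditions.

0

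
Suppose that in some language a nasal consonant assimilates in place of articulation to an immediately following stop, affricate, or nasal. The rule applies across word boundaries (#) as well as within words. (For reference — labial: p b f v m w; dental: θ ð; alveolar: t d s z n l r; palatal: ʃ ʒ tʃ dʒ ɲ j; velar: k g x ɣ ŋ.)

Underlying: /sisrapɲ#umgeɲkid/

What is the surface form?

/m/ before /g/ (velar) → [ŋ]
/ɲ/ before /k/ (velar) → [ŋ]

[sisrapɲ#uŋgeŋkid]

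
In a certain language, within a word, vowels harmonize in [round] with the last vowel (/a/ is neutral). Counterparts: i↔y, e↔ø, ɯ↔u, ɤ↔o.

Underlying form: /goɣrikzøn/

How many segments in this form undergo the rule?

/i/ harmonizes with /ø/ ([+round]) → [y]
1 segment changes.

1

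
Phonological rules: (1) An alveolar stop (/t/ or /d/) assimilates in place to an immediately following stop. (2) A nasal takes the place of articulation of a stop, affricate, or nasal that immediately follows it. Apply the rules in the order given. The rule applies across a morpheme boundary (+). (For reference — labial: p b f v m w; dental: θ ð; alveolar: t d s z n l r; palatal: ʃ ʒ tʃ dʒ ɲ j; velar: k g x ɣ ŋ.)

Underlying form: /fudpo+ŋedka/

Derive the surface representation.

[fubpo+ŋegka]

Rule 1: /d/ before /p/ (labial) → [b]
Rule 1: /d/ before /k/ (velar) → [g]
After rule 1: fubpo+ŋegka
Rule 2: no segment meets the rule's conditions; no change.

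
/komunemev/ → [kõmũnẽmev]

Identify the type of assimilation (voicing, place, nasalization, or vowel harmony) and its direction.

/o/→[õ] /u/→[ũ] /e/→[ẽ].
Each target copies a feature from the following segment, so the direction is regressive.

nasalization, regressive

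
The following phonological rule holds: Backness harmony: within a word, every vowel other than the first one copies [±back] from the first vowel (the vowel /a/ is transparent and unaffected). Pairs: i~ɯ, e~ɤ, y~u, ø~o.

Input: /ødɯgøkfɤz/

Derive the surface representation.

[ødigøkfez]

/ɯ/ harmonizes with /ø/ ([-back]) → [i]
/ɤ/ harmonizes with /ø/ ([-back]) → [e]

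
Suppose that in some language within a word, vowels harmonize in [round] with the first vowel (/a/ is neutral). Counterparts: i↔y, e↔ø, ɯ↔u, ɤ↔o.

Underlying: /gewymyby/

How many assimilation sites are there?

/y/ harmonizes with /e/ ([-round]) → [i]
/y/ harmonizes with /e/ ([-round]) → [i]
/y/ harmonizes with /e/ ([-round]) → [i]
3 segments change.

3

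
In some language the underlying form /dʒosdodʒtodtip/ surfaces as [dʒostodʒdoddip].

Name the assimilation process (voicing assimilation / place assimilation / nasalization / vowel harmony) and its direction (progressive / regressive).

/d/→[t] /t/→[d] /t/→[d].
Each target copies a feature from the preceding segment, so the direction is progressive.

voicing assimilation, progressive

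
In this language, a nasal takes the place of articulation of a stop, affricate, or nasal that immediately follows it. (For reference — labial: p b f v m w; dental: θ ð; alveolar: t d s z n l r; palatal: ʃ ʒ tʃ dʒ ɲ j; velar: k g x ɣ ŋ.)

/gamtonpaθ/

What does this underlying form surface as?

[gantompaθ]

/m/ before /t/ (alveolar) → [n]
/n/ before /p/ (labial) → [m]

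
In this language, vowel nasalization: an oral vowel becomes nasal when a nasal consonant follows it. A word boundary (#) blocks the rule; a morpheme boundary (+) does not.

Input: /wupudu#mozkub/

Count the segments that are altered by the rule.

0

No segment meets the rule's conditions.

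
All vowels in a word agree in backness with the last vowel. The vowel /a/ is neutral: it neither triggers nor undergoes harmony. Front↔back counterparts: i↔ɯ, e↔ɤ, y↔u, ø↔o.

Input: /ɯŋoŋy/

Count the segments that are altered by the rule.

2

/ɯ/ harmonizes with /y/ ([-back]) → [i]
/o/ harmonizes with /y/ ([-back]) → [ø]
2 segments change.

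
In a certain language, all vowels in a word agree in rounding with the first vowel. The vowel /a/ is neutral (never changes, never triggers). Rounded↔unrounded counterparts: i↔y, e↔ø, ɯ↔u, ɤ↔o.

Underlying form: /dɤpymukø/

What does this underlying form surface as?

/y/ harmonizes with /ɤ/ ([-round]) → [i]
/u/ harmonizes with /ɤ/ ([-round]) → [ɯ]
/ø/ harmonizes with /ɤ/ ([-round]) → [e]

[dɤpimɯke]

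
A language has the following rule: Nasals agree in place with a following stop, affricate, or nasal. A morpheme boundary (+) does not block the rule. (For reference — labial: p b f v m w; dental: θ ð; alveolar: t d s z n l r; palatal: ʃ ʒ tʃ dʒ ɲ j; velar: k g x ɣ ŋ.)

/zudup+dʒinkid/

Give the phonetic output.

[zudup+dʒiŋkid]

/n/ before /k/ (velar) → [ŋ]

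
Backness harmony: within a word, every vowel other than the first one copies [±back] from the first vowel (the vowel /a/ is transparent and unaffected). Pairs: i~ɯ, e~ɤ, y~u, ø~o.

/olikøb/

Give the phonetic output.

[olɯkob]

/i/ harmonizes with /o/ ([+back]) → [ɯ]
/ø/ harmonizes with /o/ ([+back]) → [o]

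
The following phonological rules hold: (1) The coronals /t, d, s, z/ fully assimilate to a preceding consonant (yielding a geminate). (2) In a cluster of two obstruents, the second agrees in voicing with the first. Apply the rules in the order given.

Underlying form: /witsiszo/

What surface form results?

Rule 1: /s/ after /t/ → [t] (total assimilation)
Rule 1: /z/ after /s/ → [s] (total assimilation)
After rule 1: wittisso
Rule 2: no segment meets the rule's conditions; no change.

[wittisso]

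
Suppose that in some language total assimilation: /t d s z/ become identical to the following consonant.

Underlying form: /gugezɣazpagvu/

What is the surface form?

/z/ before /ɣ/ → [ɣ] (total assimilation)
/z/ before /p/ → [p] (total assimilation)

[gugeɣɣappagvu]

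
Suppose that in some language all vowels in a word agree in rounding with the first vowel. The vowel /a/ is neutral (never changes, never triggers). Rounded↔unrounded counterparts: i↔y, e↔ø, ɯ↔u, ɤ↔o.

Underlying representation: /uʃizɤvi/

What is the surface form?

/i/ harmonizes with /u/ ([+round]) → [y]
/ɤ/ harmonizes with /u/ ([+round]) → [o]
/i/ harmonizes with /u/ ([+round]) → [y]

[uʃyzovy]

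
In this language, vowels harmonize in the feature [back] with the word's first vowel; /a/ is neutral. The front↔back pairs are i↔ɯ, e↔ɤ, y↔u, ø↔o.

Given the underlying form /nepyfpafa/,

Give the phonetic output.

no segment meets the rule's conditions; no change.

[nepyfpafa]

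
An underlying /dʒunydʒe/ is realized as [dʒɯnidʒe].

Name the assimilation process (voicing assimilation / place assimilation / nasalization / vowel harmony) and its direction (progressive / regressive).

/u/→[ɯ] /y/→[i].
Vowels agree with the last vowel, so the harmony is regressive.

vowel harmony, regressive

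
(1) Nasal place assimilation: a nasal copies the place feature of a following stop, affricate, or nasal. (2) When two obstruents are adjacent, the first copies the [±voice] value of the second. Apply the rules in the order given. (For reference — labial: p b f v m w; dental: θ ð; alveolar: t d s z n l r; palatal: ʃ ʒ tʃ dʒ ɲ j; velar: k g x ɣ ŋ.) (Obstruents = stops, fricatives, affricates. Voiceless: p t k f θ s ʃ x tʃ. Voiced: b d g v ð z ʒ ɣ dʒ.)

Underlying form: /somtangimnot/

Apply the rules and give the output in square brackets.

Rule 1: /m/ before /t/ (alveolar) → [n]
Rule 1: /n/ before /g/ (velar) → [ŋ]
Rule 1: /m/ before /n/ (alveolar) → [n]
After rule 1: sontaŋginnot
Rule 2: no segment meets the rule's conditions; no change.

[sontaŋginnot]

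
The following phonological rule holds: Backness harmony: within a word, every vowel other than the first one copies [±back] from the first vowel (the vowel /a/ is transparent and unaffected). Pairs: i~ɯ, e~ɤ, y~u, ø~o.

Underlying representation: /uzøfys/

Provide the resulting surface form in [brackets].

[uzofus]

/ø/ harmonizes with /u/ ([+back]) → [o]
/y/ harmonizes with /u/ ([+back]) → [u]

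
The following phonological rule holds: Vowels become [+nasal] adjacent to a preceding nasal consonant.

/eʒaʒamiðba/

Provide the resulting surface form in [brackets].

/i/ after nasal /m/ → [ĩ]

[eʒaʒamĩðba]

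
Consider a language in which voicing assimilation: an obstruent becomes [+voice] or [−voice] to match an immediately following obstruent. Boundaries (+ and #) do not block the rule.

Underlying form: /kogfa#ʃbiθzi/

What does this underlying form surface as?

/g/ before /f/ (voiceless) → [k]
/ʃ/ before /b/ (voiced) → [ʒ]
/θ/ before /z/ (voiced) → [ð]

[kokfa#ʒbiðzi]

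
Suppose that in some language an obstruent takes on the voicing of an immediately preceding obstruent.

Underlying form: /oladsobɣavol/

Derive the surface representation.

/s/ after /d/ (voiced) → [z]

[oladzobɣavol]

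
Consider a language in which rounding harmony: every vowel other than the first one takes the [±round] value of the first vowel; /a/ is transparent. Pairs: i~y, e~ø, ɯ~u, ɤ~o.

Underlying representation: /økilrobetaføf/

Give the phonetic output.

/i/ harmonizes with /ø/ ([+round]) → [y]
/e/ harmonizes with /ø/ ([+round]) → [ø]

[økylrobøtaføf]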